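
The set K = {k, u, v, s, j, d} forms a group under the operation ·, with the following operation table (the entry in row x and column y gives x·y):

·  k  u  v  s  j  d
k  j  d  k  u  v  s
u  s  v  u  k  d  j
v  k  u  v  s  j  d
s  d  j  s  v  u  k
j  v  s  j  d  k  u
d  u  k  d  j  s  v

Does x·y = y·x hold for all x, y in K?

No

k·u = d but u·k = s.
Since k and u do not commute, K is not abelian.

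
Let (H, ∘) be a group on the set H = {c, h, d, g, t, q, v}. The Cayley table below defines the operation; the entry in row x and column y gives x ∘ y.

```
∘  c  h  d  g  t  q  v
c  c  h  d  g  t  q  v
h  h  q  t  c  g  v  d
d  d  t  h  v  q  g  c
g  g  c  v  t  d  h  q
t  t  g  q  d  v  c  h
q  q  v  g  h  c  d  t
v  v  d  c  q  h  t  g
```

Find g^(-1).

h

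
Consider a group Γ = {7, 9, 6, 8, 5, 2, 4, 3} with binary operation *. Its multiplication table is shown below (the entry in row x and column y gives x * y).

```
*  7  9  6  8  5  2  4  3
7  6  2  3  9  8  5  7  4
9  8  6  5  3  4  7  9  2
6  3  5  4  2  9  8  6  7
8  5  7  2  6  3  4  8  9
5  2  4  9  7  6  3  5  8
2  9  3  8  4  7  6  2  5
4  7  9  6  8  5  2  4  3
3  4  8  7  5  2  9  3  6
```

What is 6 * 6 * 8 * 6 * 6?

8

6 * 6 = 4
4 * 8 = 8
8 * 6 = 2
2 * 6 = 8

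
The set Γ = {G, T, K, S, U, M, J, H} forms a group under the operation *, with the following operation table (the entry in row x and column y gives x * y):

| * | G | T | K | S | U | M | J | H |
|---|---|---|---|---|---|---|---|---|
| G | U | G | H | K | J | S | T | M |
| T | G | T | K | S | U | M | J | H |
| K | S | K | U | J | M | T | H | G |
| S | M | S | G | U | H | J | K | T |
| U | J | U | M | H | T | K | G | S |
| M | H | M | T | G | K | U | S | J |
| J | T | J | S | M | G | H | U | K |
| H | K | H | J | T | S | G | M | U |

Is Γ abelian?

H * G = K but G * H = M.
Since H and G do not commute, Γ is not abelian.

No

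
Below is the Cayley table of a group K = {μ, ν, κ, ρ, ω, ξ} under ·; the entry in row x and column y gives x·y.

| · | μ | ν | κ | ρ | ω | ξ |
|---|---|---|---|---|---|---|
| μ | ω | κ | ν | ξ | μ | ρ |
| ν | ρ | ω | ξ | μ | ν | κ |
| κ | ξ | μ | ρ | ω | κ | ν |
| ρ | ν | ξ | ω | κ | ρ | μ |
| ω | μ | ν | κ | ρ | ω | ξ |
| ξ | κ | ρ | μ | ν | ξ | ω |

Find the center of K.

{ω}

An element z is central iff its row equals its column in the table.
For ρ: ρ·ν = ξ ≠ μ = ν·ρ, so ρ ∉ Z.
Checking each element this way leaves Z(K) = {ω}.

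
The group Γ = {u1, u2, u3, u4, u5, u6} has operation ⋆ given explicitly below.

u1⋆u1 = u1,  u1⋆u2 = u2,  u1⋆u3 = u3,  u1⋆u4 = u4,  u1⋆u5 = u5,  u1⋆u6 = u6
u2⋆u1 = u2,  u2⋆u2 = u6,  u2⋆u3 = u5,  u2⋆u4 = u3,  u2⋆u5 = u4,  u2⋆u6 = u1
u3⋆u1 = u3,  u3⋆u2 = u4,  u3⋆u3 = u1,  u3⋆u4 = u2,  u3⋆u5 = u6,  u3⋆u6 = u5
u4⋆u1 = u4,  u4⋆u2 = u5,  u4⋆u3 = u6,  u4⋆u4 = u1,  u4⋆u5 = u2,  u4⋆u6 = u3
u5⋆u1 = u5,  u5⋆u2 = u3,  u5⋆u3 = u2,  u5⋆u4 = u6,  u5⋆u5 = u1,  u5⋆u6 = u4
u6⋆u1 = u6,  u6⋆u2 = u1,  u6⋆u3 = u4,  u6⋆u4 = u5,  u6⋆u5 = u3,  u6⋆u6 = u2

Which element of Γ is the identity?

u1

The identity e satisfies e ⋆ x = x for all x, so its row in the table reproduces the column headers.
Row u1 reads: u1, u2, u3, u4, u5, u6 — exactly the header order. So u1 is the identity.
(Structurally, Γ here is isomorphic to the symmetric group S_3.)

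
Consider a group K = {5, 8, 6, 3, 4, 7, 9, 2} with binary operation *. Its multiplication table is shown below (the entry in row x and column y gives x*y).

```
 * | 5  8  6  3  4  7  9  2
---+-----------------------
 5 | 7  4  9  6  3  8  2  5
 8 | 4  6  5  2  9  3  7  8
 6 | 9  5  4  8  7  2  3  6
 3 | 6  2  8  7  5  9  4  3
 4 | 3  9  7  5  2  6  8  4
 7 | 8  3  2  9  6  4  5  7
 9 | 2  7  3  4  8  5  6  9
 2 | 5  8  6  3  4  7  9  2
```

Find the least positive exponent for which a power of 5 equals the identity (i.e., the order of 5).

8

The identity element is 2 (its row matches the header).
5^1 = 5
5^2 = 5*5 = 7
5^3 = 7*5 = 8
5^4 = 8*5 = 4
5^5 = 4*5 = 3
5^6 = 3*5 = 6
5^7 = 6*5 = 9
5^8 = 9*5 = 2
The first power of 5 equal to the identity is 5^8, so ord(5) = 8.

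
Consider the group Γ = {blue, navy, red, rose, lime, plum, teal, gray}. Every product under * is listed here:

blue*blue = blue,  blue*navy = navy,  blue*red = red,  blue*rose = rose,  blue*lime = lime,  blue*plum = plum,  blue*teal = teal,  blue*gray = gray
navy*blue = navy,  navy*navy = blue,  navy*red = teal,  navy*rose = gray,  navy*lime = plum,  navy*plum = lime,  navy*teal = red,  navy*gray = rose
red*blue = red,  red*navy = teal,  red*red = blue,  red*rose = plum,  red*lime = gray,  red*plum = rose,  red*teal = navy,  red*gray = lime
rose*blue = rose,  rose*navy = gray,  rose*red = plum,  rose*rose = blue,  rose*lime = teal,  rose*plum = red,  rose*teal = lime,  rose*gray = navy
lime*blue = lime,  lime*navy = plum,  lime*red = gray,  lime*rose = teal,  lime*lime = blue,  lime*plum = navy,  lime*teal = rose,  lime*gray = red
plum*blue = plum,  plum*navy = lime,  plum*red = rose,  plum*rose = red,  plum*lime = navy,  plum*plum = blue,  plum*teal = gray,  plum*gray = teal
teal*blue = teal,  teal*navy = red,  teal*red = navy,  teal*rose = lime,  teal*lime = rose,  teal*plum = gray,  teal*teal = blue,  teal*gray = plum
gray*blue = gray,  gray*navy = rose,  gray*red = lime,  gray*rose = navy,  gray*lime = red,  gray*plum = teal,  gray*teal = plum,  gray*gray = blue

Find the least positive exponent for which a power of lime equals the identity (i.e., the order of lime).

The identity element is blue (its row matches the header).
lime^1 = lime
lime^2 = lime * lime = blue
The first power of lime equal to the identity is lime^2, so ord(lime) = 2.
(Structurally, Γ here is isomorphic to the elementary abelian group (Z_2)^3.)

2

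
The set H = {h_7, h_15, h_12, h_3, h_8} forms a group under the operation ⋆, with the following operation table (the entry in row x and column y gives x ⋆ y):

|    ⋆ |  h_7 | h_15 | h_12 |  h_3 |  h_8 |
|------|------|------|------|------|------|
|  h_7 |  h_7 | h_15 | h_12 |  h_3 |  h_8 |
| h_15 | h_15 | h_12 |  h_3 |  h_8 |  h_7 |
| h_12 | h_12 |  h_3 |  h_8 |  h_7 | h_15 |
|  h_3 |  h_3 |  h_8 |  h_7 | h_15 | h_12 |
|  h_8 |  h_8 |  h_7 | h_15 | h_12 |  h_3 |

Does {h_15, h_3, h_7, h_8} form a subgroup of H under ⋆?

h_15 ⋆ h_15 = h_12, which is not in {h_15, h_3, h_7, h_8}.
The subset is not closed under ⋆, so it is not a subgroup.

No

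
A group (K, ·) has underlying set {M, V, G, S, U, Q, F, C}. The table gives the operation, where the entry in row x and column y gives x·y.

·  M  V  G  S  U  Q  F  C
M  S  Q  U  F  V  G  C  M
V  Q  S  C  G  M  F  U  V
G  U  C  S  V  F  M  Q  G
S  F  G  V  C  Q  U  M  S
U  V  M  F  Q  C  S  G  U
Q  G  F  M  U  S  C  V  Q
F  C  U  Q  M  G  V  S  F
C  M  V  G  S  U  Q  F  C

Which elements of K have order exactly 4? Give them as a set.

Identity is C. Compute the order of each non-identity element by repeated multiplication:
  M: M → S → F → C  (order 4)
  V: V → S → G → C  (order 4)
  G: G → S → V → C  (order 4)
  S: S → C  (order 2)
  U: U → C  (order 2)
  Q: Q → C  (order 2)
  F: F → S → M → C  (order 4)
Elements of order 4: {F, G, M, V}.

{F, G, M, V}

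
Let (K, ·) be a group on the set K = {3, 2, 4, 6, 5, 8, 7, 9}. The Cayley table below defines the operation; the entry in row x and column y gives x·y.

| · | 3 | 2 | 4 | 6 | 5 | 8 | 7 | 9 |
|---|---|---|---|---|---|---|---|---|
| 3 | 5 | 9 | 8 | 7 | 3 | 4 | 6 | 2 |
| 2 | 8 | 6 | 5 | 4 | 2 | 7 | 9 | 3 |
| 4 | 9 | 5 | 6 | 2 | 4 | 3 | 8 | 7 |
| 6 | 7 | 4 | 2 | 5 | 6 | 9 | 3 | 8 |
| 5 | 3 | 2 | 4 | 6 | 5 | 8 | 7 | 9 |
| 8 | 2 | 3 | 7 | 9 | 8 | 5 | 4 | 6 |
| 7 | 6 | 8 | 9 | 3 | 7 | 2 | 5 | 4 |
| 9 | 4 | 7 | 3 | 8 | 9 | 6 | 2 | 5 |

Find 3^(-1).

First locate the identity: row 5 matches the header, so 5 is the identity.
Scan row 3 for 5: 3·3 = 5. Hence 3^(-1) = 3.
(Structurally, K here is isomorphic to the dihedral group D_4.)

3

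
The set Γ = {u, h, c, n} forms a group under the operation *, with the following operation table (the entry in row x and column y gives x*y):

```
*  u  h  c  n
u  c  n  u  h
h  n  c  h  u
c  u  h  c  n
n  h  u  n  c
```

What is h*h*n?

n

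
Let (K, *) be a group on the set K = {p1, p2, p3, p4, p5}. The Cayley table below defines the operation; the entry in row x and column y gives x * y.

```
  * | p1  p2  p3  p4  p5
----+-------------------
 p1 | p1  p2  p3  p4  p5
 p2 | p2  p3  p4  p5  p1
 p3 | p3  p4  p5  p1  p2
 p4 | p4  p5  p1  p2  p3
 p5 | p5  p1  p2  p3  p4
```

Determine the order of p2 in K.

The identity element is p1 (its row matches the header).
p2^1 = p2
p2^2 = p2 * p2 = p3
p2^3 = p3 * p2 = p4
p2^4 = p4 * p2 = p5
p2^5 = p5 * p2 = p1
The first power of p2 equal to the identity is p2^5, so ord(p2) = 5.
(Structurally, K here is isomorphic to the cyclic group Z_5.)

5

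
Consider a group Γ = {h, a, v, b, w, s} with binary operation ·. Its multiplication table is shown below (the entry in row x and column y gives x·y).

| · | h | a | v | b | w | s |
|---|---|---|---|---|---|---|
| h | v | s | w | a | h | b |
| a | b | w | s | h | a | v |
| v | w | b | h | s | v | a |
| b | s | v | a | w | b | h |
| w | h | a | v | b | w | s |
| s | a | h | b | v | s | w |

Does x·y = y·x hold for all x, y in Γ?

No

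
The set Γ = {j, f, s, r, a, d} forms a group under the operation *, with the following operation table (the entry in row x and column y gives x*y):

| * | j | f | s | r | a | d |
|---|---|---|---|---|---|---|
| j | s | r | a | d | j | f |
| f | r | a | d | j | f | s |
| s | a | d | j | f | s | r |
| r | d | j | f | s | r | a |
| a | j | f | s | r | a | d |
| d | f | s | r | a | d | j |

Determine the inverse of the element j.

s

First locate the identity: row a matches the header, so a is the identity.
Scan row j for a: j*s = a. Hence j^(-1) = s.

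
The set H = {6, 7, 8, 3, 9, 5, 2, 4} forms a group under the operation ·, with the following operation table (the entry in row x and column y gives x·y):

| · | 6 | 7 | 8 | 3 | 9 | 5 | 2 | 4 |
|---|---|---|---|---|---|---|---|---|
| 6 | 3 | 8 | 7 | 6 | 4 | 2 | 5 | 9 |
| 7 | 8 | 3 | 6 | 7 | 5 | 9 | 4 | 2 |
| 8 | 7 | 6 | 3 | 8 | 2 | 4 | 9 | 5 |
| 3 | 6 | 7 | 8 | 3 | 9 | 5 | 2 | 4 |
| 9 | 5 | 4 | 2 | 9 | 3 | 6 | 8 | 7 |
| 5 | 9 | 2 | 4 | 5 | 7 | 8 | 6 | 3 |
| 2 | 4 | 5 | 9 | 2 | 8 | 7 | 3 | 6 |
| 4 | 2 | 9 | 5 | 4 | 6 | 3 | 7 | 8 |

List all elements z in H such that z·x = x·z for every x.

{3, 8}

An element z is central iff its row equals its column in the table.
For 4: 4·7 = 9 ≠ 2 = 7·4, so 4 ∉ Z.
Checking each element this way leaves Z(H) = {3, 8}.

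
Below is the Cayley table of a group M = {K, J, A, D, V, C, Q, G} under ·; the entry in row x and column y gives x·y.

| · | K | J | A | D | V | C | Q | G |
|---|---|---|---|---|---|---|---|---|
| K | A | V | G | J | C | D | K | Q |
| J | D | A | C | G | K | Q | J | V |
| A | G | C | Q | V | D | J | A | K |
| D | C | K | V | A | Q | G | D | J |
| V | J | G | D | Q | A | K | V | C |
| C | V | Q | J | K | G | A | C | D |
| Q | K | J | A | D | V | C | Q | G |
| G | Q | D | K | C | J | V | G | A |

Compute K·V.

Read row K, column V: K·V = C.
(Structurally, M here is isomorphic to the quaternion group Q_8.)

C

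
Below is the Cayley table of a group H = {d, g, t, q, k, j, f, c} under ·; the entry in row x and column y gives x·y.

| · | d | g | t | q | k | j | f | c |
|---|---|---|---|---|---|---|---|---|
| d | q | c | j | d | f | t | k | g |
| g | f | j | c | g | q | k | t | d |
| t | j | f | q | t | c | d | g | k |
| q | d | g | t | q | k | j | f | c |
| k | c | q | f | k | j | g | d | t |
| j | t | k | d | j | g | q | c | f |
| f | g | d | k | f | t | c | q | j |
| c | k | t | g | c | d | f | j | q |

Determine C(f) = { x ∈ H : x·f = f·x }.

{c, f, j, q}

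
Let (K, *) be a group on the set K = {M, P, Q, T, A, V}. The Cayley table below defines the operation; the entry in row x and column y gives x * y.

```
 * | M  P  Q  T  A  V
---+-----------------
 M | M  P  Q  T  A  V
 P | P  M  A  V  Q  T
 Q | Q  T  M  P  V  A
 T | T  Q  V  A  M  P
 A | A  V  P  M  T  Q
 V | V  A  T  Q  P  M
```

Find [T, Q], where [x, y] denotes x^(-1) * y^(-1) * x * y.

T

Identity is M; from the table T^(-1) = A and Q^(-1) = Q.
A * Q = P
P * T = V
V * Q = T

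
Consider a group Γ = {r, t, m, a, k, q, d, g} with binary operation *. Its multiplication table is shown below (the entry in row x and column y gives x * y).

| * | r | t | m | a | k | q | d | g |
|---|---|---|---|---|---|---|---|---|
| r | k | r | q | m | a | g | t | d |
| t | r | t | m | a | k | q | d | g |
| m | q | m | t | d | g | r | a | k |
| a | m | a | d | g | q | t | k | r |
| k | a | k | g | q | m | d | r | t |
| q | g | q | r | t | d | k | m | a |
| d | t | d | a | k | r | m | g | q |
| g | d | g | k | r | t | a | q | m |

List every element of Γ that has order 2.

Identity is t. Compute the order of each non-identity element by repeated multiplication:
  r: r → k → a → m → q → g → d → t  (order 8)
  m: m → t  (order 2)
  a: a → g → r → m → d → k → q → t  (order 8)
  k: k → m → g → t  (order 4)
  q: q → k → d → m → r → g → a → t  (order 8)
  d: d → g → q → m → a → k → r → t  (order 8)
  g: g → m → k → t  (order 4)
Elements of order 2: {m}.

{m}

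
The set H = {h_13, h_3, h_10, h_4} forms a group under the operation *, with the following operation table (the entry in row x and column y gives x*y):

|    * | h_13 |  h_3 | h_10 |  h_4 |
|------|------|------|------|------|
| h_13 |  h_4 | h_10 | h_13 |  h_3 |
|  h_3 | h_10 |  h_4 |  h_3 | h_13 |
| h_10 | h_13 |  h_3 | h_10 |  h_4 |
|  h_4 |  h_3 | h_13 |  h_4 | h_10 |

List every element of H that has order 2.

Identity is h_10. Compute the order of each non-identity element by repeated multiplication:
  h_13: h_13 → h_4 → h_3 → h_10  (order 4)
  h_3: h_3 → h_4 → h_13 → h_10  (order 4)
  h_4: h_4 → h_10  (order 2)
Elements of order 2: {h_4}.

{h_4}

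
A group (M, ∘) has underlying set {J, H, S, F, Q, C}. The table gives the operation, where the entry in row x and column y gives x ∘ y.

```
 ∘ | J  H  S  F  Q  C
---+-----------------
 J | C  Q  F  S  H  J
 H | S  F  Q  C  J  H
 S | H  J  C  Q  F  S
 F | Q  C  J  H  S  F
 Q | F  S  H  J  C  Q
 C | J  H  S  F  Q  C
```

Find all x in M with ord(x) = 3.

{F, H}

Identity is C. Compute the order of each non-identity element by repeated multiplication:
  J: J → C  (order 2)
  H: H → F → C  (order 3)
  S: S → C  (order 2)
  F: F → H → C  (order 3)
  Q: Q → C  (order 2)
Elements of order 3: {F, H}.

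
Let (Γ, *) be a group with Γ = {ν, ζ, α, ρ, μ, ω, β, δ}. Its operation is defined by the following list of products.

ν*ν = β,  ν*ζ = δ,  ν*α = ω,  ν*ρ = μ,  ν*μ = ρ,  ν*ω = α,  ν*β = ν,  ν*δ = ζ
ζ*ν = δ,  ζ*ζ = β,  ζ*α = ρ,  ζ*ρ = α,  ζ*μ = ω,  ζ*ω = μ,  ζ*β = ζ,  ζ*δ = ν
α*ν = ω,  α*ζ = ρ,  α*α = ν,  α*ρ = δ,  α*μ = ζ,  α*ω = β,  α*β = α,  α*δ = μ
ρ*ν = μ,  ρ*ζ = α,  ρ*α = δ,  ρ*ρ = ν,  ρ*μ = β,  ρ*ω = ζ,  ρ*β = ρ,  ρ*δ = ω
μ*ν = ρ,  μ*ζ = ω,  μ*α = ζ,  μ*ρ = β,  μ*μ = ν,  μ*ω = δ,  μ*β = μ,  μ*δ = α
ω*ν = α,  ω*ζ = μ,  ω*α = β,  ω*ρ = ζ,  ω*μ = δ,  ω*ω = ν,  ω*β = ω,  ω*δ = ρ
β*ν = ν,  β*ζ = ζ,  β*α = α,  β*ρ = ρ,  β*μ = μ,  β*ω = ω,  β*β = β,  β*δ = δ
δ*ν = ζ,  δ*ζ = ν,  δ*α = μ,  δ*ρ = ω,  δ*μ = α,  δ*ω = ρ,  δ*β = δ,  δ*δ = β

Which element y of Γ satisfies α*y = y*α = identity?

First locate the identity: row β matches the header, so β is the identity.
Scan row α for β: α*ω = β. Hence α^(-1) = ω.
(Structurally, Γ here is isomorphic to Z_2 x Z_4.)

ω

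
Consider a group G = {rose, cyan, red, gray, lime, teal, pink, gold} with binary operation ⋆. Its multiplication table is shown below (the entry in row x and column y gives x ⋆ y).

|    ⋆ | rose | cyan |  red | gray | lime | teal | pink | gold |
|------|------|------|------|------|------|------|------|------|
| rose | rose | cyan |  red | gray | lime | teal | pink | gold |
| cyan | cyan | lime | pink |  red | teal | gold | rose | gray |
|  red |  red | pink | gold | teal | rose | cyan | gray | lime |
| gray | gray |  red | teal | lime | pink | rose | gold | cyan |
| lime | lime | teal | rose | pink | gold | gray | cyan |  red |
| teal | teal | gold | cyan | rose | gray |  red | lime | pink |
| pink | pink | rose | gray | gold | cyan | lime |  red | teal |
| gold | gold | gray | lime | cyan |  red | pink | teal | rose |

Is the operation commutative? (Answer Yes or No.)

Check whether the table is symmetric across its main diagonal.
Every entry (row x, col y) equals the entry (row y, col x), so G is abelian.

Yes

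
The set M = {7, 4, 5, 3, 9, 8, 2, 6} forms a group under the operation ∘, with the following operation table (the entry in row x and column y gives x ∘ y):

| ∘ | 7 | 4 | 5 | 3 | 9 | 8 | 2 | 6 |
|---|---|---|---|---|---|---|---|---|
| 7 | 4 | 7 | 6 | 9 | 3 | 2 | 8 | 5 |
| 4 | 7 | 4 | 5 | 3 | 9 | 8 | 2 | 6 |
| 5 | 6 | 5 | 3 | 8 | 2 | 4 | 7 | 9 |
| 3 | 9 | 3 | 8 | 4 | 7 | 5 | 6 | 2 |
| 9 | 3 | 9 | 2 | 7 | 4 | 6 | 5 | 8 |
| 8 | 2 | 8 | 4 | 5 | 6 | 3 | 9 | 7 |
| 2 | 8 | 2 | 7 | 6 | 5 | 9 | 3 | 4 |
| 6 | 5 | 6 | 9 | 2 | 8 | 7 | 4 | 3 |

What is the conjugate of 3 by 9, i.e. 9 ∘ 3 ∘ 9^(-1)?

The identity is 4. In row 9, the entry 4 sits in column 9, so 9^(-1) = 9.
9 ∘ 3 = 7
7 ∘ 9 = 3

3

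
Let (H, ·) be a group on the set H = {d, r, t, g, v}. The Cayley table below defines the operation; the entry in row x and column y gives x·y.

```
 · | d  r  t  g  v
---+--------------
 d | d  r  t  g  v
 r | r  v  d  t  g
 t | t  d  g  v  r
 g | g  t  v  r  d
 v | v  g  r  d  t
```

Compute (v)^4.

v^1 = v
v^2 = v·v = t
v^3 = t·v = r
v^4 = r·v = g
(Structurally, H here is isomorphic to the cyclic group Z_5.)

g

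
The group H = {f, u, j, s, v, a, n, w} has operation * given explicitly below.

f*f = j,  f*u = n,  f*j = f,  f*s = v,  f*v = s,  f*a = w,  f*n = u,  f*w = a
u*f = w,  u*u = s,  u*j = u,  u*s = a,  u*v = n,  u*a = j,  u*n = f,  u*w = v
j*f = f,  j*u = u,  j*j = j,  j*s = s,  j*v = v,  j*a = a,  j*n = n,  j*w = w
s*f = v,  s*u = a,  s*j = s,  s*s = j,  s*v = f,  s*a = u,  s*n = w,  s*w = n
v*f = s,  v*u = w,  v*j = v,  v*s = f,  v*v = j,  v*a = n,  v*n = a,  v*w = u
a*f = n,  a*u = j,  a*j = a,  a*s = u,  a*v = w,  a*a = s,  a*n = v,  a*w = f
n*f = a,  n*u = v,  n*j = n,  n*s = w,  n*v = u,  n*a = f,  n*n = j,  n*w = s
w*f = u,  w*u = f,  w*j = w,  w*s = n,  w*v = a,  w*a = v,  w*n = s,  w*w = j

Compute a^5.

a

a^1 = a
a^2 = a * a = s
a^3 = s * a = u
a^4 = u * a = j
a^5 = j * a = a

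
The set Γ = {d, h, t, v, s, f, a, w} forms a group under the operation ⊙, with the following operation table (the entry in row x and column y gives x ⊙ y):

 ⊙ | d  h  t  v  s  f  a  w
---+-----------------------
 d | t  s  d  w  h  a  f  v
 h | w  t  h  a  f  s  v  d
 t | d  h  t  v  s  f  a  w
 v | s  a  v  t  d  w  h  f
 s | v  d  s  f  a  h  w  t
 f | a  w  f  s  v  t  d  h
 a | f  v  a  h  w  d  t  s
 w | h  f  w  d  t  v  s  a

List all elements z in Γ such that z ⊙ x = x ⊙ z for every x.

An element z is central iff its row equals its column in the table.
For d: d ⊙ s = h ≠ v = s ⊙ d, so d ∉ Z.
Checking each element this way leaves Z(Γ) = {a, t}.

{a, t}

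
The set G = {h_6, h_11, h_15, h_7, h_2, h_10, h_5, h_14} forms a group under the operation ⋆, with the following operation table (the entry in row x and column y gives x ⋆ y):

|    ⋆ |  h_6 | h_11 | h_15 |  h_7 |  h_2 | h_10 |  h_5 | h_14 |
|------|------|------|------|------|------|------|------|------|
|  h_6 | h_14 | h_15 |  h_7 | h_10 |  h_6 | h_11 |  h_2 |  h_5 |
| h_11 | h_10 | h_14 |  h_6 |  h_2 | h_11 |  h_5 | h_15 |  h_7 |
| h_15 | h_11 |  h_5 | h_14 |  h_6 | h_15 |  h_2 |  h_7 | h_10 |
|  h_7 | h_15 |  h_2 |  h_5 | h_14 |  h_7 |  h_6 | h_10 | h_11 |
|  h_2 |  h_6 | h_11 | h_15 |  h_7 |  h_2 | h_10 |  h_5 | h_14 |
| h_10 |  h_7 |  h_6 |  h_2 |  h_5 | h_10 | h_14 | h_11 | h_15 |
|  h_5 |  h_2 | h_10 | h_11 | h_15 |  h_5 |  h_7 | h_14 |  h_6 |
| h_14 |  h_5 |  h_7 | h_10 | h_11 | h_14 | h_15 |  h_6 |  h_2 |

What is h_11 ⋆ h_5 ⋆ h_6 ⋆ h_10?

h_11 ⋆ h_5 = h_15
h_15 ⋆ h_6 = h_11
h_11 ⋆ h_10 = h_5
(Structurally, G here is isomorphic to the quaternion group Q_8.)

h_5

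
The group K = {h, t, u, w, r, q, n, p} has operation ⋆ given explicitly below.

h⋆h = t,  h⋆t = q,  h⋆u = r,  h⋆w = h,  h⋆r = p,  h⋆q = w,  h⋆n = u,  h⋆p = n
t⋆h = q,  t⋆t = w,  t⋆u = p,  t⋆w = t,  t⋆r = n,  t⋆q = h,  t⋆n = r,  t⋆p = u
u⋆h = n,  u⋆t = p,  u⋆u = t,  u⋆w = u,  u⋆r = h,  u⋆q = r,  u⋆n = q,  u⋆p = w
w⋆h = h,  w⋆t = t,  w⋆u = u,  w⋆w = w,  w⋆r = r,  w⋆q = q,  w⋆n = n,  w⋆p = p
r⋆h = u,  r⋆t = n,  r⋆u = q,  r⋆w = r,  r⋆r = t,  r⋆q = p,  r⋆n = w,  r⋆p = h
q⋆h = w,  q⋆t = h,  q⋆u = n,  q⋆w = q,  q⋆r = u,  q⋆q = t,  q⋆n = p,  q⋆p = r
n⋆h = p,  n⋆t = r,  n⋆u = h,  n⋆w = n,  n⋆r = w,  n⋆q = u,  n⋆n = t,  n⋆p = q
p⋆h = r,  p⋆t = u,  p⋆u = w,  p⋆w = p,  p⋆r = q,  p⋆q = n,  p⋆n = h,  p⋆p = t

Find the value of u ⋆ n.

q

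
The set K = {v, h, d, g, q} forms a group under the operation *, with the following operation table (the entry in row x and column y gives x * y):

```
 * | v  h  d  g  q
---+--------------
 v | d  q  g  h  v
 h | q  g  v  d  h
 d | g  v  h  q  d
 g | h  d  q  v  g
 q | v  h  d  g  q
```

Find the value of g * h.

Read row g, column h: g * h = d.
(Structurally, K here is isomorphic to the cyclic group Z_5.)

d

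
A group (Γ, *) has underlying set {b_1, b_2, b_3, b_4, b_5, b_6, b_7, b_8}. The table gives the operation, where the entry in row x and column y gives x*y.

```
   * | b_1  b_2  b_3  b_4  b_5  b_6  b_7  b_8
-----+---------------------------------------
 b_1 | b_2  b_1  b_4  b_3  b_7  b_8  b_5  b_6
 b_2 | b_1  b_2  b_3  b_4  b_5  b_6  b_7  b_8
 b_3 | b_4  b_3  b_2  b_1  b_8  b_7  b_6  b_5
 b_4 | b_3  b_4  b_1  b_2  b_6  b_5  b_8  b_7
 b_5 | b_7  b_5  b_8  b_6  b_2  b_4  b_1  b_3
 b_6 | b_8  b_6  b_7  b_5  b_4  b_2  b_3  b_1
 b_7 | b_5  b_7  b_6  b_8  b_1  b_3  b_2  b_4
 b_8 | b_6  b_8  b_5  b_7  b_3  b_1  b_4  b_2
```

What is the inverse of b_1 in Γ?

b_1

First locate the identity: row b_2 matches the header, so b_2 is the identity.
Scan row b_1 for b_2: b_1*b_1 = b_2. Hence b_1^(-1) = b_1.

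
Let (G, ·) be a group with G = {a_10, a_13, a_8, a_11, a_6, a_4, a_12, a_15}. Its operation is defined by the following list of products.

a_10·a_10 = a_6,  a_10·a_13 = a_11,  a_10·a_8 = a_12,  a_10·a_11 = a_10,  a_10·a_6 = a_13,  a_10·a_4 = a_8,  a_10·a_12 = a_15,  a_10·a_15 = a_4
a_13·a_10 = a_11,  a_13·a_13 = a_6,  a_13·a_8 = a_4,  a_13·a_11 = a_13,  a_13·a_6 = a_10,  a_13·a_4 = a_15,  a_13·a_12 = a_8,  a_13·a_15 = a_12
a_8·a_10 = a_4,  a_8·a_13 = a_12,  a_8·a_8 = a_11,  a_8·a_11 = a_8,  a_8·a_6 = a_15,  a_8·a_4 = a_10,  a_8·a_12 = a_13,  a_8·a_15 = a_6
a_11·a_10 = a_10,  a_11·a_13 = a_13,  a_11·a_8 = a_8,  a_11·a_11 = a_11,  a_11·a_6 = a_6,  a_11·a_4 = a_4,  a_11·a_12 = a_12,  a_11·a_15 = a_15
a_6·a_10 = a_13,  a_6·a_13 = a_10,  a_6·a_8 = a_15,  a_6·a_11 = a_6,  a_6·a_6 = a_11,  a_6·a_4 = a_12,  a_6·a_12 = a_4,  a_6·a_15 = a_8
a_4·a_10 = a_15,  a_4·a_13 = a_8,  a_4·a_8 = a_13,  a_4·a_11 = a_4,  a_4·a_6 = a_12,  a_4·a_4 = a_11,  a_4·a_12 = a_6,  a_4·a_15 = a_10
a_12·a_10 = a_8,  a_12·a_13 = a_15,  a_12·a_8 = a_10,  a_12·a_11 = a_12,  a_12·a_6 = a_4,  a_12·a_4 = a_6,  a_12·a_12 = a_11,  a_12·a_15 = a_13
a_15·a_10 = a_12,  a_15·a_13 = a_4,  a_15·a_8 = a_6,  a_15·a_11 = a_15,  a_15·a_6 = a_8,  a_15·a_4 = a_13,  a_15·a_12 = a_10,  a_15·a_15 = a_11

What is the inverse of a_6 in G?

a_6

First locate the identity: row a_11 matches the header, so a_11 is the identity.
Scan row a_6 for a_11: a_6·a_6 = a_11. Hence a_6^(-1) = a_6.
(Structurally, G here is isomorphic to the dihedral group D_4.)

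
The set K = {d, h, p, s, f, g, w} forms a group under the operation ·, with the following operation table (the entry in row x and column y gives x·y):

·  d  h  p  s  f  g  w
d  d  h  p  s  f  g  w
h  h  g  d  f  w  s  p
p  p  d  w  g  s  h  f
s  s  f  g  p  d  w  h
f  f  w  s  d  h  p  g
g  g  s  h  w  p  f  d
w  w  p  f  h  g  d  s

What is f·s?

d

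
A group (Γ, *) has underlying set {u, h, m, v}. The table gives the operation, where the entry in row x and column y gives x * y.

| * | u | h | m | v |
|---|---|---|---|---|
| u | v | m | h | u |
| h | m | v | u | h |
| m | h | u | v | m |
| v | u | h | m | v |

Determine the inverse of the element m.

First locate the identity: row v matches the header, so v is the identity.
Scan row m for v: m * m = v. Hence m^(-1) = m.

m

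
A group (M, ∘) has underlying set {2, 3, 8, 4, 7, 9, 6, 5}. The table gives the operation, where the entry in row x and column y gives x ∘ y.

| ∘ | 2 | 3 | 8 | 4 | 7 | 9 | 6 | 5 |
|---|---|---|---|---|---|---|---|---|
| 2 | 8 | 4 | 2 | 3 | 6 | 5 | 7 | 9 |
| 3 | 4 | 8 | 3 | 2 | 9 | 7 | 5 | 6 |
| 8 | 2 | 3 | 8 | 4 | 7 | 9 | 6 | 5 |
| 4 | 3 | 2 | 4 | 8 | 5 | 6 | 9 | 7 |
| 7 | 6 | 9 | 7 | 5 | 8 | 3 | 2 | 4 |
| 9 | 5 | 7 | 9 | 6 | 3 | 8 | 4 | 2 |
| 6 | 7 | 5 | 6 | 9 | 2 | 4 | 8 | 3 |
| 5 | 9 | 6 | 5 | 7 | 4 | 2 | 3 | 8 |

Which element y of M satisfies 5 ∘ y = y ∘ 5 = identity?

5

First locate the identity: row 8 matches the header, so 8 is the identity.
Scan row 5 for 8: 5 ∘ 5 = 8. Hence 5^(-1) = 5.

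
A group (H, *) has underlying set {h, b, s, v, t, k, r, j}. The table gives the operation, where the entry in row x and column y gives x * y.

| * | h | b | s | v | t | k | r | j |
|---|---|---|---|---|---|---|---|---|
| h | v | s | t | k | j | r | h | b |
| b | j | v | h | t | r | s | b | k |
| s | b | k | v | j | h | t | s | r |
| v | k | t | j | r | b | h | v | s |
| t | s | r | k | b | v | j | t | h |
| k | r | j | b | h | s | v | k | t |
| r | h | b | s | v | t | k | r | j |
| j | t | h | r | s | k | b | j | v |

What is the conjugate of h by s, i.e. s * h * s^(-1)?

The identity is r. In row s, the entry r sits in column j, so s^(-1) = j.
s * h = b
b * j = k

k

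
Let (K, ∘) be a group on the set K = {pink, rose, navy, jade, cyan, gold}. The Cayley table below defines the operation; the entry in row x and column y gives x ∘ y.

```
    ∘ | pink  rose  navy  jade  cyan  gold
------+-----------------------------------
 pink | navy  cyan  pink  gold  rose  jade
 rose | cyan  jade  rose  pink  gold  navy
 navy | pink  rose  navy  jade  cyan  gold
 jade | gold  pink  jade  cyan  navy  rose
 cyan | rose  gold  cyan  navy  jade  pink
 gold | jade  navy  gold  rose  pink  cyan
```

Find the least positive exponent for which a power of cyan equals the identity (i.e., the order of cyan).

3

The identity element is navy (its row matches the header).
cyan^1 = cyan
cyan^2 = cyan ∘ cyan = jade
cyan^3 = jade ∘ cyan = navy
The first power of cyan equal to the identity is cyan^3, so ord(cyan) = 3.
(Structurally, K here is isomorphic to the cyclic group Z_6.)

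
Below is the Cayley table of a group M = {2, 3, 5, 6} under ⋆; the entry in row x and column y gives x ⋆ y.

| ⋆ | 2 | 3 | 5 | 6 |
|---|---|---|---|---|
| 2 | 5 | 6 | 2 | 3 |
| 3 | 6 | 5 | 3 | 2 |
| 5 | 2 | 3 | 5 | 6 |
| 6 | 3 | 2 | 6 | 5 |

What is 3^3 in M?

3^1 = 3
3^2 = 3 ⋆ 3 = 5
3^3 = 5 ⋆ 3 = 3

3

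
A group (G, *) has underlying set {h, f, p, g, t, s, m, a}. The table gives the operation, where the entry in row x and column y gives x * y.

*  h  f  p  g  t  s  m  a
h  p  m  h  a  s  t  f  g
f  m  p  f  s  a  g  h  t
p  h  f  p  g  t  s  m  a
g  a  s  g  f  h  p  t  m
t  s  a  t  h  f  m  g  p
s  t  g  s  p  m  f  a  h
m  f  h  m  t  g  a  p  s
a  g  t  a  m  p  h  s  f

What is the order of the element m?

2

The identity element is p (its row matches the header).
m^1 = m
m^2 = m * m = p
The first power of m equal to the identity is m^2, so ord(m) = 2.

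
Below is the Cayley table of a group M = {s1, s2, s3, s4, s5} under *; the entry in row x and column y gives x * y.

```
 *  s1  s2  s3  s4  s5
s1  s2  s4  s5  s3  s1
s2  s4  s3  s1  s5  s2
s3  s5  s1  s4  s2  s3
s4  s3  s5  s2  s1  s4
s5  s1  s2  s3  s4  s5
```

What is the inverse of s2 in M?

First locate the identity: row s5 matches the header, so s5 is the identity.
Scan row s2 for s5: s2 * s4 = s5. Hence s2^(-1) = s4.

s4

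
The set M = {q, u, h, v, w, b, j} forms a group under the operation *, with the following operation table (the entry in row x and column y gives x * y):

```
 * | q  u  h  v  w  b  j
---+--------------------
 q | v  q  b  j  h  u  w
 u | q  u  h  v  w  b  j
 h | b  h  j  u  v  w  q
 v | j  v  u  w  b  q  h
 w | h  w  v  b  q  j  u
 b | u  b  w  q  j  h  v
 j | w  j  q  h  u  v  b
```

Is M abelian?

Check whether the table is symmetric across its main diagonal.
Every entry (row x, col y) equals the entry (row y, col x), so M is abelian.

Yes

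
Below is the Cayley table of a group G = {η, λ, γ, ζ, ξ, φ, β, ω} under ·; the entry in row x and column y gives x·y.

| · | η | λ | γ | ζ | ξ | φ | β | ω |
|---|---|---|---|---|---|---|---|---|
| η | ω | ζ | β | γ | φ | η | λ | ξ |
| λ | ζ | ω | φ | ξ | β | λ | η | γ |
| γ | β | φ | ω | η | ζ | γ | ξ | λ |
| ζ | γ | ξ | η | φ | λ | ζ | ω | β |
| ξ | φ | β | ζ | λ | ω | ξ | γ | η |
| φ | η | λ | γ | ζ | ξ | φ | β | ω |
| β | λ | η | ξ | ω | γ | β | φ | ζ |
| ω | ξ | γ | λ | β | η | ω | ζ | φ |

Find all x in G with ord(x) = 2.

Identity is φ. Compute the order of each non-identity element by repeated multiplication:
  η: η → ω → ξ → φ  (order 4)
  λ: λ → ω → γ → φ  (order 4)
  γ: γ → ω → λ → φ  (order 4)
  ζ: ζ → φ  (order 2)
  ξ: ξ → ω → η → φ  (order 4)
  β: β → φ  (order 2)
  ω: ω → φ  (order 2)
Elements of order 2: {β, ζ, ω}.
(Structurally, G here is isomorphic to Z_2 x Z_4.)

{β, ζ, ω}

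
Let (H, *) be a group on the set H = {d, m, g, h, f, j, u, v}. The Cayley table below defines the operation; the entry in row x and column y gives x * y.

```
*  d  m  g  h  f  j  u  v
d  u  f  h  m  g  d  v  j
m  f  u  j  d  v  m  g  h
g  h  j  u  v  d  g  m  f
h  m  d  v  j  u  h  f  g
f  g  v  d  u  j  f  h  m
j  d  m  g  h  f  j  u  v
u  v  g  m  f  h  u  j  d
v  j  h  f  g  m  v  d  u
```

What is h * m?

d

Read row h, column m: h * m = d.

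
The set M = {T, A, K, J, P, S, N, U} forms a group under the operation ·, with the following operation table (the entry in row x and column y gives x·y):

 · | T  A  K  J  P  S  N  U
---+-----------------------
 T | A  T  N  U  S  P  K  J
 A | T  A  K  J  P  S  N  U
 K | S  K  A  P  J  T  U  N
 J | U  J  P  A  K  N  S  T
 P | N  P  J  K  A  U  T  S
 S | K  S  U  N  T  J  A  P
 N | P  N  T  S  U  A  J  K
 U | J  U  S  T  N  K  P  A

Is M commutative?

N·U = K but U·N = P.
Since N and U do not commute, M is not abelian.

No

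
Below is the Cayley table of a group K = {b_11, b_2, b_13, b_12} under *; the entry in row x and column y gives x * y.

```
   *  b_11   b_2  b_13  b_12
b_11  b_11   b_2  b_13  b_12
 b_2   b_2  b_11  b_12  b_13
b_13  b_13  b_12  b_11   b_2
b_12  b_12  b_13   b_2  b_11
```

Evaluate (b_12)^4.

b_11

b_12^1 = b_12
b_12^2 = b_12 * b_12 = b_11
b_12^3 = b_11 * b_12 = b_12
b_12^4 = b_12 * b_12 = b_11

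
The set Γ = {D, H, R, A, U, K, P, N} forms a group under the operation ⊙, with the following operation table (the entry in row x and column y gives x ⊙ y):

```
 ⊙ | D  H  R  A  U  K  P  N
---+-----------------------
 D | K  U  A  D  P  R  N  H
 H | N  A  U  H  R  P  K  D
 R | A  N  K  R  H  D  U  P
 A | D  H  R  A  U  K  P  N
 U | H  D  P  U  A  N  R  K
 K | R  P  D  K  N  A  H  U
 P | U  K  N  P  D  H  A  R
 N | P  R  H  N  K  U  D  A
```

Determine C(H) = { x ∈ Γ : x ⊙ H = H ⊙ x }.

Compare row H with column H entry by entry.
P ⊙ H = K = H ⊙ P, so P commutes with H.
D ⊙ H = U but H ⊙ D = N, so D does not.
Collecting the elements that commute with H: C(H) = {A, H, K, P}.

{A, H, K, P}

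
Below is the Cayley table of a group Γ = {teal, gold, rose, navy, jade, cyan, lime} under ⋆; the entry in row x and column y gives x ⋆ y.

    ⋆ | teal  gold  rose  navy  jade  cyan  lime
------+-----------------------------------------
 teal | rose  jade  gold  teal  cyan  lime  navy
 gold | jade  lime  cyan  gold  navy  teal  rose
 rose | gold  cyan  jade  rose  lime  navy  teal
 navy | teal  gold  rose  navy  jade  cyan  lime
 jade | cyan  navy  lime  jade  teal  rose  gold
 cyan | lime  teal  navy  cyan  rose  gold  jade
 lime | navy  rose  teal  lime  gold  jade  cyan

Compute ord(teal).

The identity element is navy (its row matches the header).
teal^1 = teal
teal^2 = teal ⋆ teal = rose
teal^3 = rose ⋆ teal = gold
teal^4 = gold ⋆ teal = jade
teal^5 = jade ⋆ teal = cyan
teal^6 = cyan ⋆ teal = lime
teal^7 = lime ⋆ teal = navy
The first power of teal equal to the identity is teal^7, so ord(teal) = 7.
(Structurally, Γ here is isomorphic to the cyclic group Z_7.)

7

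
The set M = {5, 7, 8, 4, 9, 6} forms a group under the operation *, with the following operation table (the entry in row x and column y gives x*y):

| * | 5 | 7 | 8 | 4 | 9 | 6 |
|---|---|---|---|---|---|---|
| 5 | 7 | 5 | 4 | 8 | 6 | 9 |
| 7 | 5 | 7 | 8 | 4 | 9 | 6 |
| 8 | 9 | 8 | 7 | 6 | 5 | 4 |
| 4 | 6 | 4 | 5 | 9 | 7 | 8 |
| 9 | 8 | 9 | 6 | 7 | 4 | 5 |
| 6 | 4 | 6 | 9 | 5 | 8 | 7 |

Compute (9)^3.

9^1 = 9
9^2 = 9*9 = 4
9^3 = 4*9 = 7

7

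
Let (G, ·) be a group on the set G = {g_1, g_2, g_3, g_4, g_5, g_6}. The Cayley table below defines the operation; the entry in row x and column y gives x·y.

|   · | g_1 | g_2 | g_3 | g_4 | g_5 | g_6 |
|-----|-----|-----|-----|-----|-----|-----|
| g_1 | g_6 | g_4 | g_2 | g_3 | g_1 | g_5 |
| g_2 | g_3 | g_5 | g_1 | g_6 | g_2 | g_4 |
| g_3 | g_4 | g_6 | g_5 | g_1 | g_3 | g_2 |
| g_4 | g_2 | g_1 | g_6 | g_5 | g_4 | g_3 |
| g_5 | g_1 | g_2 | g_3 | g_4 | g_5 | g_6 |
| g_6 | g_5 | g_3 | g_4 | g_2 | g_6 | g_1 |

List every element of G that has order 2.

{g_2, g_3, g_4}

Identity is g_5. Compute the order of each non-identity element by repeated multiplication:
  g_1: g_1 → g_6 → g_5  (order 3)
  g_2: g_2 → g_5  (order 2)
  g_3: g_3 → g_5  (order 2)
  g_4: g_4 → g_5  (order 2)
  g_6: g_6 → g_1 → g_5  (order 3)
Elements of order 2: {g_2, g_3, g_4}.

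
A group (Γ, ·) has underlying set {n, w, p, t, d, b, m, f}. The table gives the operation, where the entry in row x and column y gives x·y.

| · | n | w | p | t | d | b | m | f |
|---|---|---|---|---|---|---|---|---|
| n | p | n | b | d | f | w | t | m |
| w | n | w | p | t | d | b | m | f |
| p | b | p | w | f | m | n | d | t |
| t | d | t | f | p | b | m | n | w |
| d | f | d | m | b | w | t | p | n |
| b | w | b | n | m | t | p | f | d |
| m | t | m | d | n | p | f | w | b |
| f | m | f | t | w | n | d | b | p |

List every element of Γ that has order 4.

Identity is w. Compute the order of each non-identity element by repeated multiplication:
  n: n → p → b → w  (order 4)
  p: p → w  (order 2)
  t: t → p → f → w  (order 4)
  d: d → w  (order 2)
  b: b → p → n → w  (order 4)
  m: m → w  (order 2)
  f: f → p → t → w  (order 4)
Elements of order 4: {b, f, n, t}.

{b, f, n, t}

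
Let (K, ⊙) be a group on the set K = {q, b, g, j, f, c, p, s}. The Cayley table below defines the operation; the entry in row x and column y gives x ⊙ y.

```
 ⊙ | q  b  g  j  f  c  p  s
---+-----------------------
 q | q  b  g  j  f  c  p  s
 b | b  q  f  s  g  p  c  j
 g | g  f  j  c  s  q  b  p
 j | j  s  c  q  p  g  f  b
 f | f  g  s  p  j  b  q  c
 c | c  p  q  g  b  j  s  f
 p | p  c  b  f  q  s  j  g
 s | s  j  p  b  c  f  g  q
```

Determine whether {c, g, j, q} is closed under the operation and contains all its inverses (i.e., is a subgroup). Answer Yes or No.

Yes

{c, g, j, q} contains the identity q.
Checking products: every product of two elements of {c, g, j, q} (read from the table) lies in {c, g, j, q}, so the set is closed.
In a finite group, a nonempty closed subset is a subgroup. So {c, g, j, q} ≤ K.
(Structurally, K here is isomorphic to Z_2 x Z_4.)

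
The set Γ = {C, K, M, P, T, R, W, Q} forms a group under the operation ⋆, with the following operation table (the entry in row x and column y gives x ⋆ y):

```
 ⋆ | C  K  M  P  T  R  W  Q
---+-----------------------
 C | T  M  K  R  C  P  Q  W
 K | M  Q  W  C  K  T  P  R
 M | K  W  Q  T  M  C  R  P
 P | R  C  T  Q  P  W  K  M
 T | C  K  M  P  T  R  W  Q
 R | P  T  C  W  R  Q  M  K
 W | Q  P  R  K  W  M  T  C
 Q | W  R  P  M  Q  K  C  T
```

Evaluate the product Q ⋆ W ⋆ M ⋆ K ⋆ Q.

T

Q ⋆ W = C
C ⋆ M = K
K ⋆ K = Q
Q ⋆ Q = T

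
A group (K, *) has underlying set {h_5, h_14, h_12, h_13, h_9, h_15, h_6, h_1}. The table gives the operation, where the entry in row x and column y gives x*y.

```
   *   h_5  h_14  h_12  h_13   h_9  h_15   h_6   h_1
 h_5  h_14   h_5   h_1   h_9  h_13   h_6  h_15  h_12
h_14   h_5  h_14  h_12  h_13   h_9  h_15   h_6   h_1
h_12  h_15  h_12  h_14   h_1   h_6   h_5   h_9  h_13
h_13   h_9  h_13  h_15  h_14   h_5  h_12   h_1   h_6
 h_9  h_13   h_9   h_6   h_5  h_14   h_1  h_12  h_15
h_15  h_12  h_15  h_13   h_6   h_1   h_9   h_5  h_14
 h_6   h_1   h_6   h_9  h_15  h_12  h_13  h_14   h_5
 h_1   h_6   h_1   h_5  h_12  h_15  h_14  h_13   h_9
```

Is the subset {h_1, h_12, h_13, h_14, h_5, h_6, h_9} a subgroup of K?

h_9*h_1 = h_15, which is not in {h_1, h_12, h_13, h_14, h_5, h_6, h_9}.
The subset is not closed under *, so it is not a subgroup.

No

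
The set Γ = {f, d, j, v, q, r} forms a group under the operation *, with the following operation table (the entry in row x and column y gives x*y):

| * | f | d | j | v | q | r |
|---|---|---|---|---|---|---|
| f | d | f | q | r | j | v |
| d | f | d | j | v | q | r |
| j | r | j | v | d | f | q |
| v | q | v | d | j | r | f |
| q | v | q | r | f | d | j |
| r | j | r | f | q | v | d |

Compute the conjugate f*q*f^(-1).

The identity is d. In row f, the entry d sits in column f, so f^(-1) = f.
f*q = j
j*f = r

r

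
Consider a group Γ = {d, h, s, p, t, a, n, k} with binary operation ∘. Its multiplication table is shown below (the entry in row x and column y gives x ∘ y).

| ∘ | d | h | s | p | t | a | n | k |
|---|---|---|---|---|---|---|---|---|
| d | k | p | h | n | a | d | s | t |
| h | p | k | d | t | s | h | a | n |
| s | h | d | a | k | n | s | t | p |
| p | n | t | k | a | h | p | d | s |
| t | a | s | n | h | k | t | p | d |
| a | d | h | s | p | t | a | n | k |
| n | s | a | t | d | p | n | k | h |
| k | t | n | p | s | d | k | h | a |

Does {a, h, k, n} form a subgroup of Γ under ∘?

Yes

{a, h, k, n} contains the identity a.
Checking products: every product of two elements of {a, h, k, n} (read from the table) lies in {a, h, k, n}, so the set is closed.
In a finite group, a nonempty closed subset is a subgroup. So {a, h, k, n} ≤ Γ.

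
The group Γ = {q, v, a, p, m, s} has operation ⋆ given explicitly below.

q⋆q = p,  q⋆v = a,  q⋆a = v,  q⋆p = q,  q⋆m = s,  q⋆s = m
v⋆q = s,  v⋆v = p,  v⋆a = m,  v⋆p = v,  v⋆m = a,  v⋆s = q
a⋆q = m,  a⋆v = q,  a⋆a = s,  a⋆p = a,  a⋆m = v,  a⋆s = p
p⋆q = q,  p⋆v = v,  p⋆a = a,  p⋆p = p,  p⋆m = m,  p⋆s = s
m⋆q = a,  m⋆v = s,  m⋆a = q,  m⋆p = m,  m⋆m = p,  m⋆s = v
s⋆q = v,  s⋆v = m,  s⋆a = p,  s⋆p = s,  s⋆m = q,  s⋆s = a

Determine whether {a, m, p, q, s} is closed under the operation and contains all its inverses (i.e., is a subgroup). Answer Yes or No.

No

s ⋆ q = v, which is not in {a, m, p, q, s}.
The subset is not closed under ⋆, so it is not a subgroup.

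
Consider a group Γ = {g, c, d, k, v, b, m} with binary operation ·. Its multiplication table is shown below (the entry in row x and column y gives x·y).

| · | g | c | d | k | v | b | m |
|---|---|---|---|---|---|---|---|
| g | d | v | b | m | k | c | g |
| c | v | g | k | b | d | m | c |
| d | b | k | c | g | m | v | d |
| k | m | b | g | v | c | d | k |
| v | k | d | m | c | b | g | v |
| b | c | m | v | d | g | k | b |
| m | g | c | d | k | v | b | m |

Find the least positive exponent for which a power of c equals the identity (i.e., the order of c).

7

The identity element is m (its row matches the header).
c^1 = c
c^2 = c·c = g
c^3 = g·c = v
c^4 = v·c = d
c^5 = d·c = k
c^6 = k·c = b
c^7 = b·c = m
The first power of c equal to the identity is c^7, so ord(c) = 7.
(Structurally, Γ here is isomorphic to the cyclic group Z_7.)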